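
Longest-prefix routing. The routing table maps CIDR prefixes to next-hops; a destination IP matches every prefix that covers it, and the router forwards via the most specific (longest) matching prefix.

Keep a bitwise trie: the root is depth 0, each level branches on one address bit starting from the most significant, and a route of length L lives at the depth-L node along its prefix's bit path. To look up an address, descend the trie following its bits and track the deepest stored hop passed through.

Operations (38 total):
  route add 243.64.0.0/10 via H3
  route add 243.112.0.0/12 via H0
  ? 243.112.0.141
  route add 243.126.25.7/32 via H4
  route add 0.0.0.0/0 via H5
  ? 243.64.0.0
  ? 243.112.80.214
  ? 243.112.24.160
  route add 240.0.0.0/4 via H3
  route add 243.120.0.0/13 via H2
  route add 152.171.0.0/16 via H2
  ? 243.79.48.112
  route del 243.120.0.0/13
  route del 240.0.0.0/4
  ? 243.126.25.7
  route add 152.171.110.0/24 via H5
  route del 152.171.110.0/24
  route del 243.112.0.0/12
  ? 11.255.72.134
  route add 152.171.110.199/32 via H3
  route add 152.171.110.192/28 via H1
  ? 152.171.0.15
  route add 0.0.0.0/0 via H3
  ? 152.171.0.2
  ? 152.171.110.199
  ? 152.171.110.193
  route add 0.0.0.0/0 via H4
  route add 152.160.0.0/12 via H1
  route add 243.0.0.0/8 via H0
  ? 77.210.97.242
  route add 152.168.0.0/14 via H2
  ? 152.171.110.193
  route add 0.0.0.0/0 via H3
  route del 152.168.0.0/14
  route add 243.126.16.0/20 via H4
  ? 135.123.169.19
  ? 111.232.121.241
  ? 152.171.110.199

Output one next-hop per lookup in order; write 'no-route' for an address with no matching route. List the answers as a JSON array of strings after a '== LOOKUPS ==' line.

Apply in order:
  + 243.64.0.0/10 (H3) depth=10
  + 243.112.0.0/12 (H0) depth=12
  lookup 243.112.0.141: bits 111100110111 walk d0:-→d1:-→d2:-→d3:-→d4:-→d5:-→d6:-→d7:-→d8:-→d9:-→d10:H3→d11:-→d12:H0 -> H0
  + 243.126.25.7/32 (H4) depth=32
  + 0.0.0.0/0 (H5) depth=0
  lookup 243.64.0.0: bits 1111001101 walk d0:H5→d1:-→d2:-→d3:-→d4:-→d5:-→d6:-→d7:-→d8:-→d9:-→d10:H3 -> H3
  lookup 243.112.80.214: bits 111100110111 walk d0:H5→d1:-→d2:-→d3:-→d4:-→d5:-→d6:-→d7:-→d8:-→d9:-→d10:H3→d11:-→d12:H0 -> H0
  lookup 243.112.24.160: bits 111100110111 walk d0:H5→d1:-→d2:-→d3:-→d4:-→d5:-→d6:-→d7:-→d8:-→d9:-→d10:H3→d11:-→d12:H0 -> H0
  + 240.0.0.0/4 (H3) depth=4
  + 243.120.0.0/13 (H2) depth=13
  + 152.171.0.0/16 (H2) depth=16
  lookup 243.79.48.112: bits 1111001101 walk d0:H5→d1:-→d2:-→d3:-→d4:H3→d5:-→d6:-→d7:-→d8:-→d9:-→d10:H3 -> H3
  - 243.120.0.0/13 clear@13
  - 240.0.0.0/4 clear@4
  lookup 243.126.25.7: bits 11110011011111100001100100000111 walk d0:H5→d1:-→d2:-→d3:-→d4:-→d5:-→d6:-→d7:-→d8:-→d9:-→d10:H3→d11:-→d12:H0→d13:-→d14:-→d15:-→d16:-→d17:-→d18:-→d19:-→d20:-→d21:-→d22:-→d23:-→d24:-→d25:-→d26:-→d27:-→d28:-→d29:-→d30:-→d31:-→d32:H4 -> H4
  + 152.171.110.0/24 (H5) depth=24
  - 152.171.110.0/24 clear@24
  - 243.112.0.0/12 clear@12
  lookup 11.255.72.134: bits ε walk d0:H5 -> H5
  + 152.171.110.199/32 (H3) depth=32
  + 152.171.110.192/28 (H1) depth=28
  lookup 152.171.0.15: bits 10011000101010110 walk d0:H5→d1:-→d2:-→d3:-→d4:-→d5:-→d6:-→d7:-→d8:-→d9:-→d10:-→d11:-→d12:-→d13:-→d14:-→d15:-→d16:H2→d17:- -> H2
  + 0.0.0.0/0 (H3) depth=0
  lookup 152.171.0.2: bits 10011000101010110 walk d0:H3→d1:-→d2:-→d3:-→d4:-→d5:-→d6:-→d7:-→d8:-→d9:-→d10:-→d11:-→d12:-→d13:-→d14:-→d15:-→d16:H2→d17:- -> H2
  lookup 152.171.110.199: bits 10011000101010110110111011000111 walk d0:H3→d1:-→d2:-→d3:-→d4:-→d5:-→d6:-→d7:-→d8:-→d9:-→d10:-→d11:-→d12:-→d13:-→d14:-→d15:-→d16:H2→d17:-→d18:-→d19:-→d20:-→d21:-→d22:-→d23:-→d24:-→d25:-→d26:-→d27:-→d28:H1→d29:-→d30:-→d31:-→d32:H3 -> H3
  lookup 152.171.110.193: bits 10011000101010110110111011000 walk d0:H3→d1:-→d2:-→d3:-→d4:-→d5:-→d6:-→d7:-→d8:-→d9:-→d10:-→d11:-→d12:-→d13:-→d14:-→d15:-→d16:H2→d17:-→d18:-→d19:-→d20:-→d21:-→d22:-→d23:-→d24:-→d25:-→d26:-→d27:-→d28:H1→d29:- -> H1
  + 0.0.0.0/0 (H4) depth=0
  + 152.160.0.0/12 (H1) depth=12
  + 243.0.0.0/8 (H0) depth=8
  lookup 77.210.97.242: bits ε walk d0:H4 -> H4
  + 152.168.0.0/14 (H2) depth=14
  lookup 152.171.110.193: bits 10011000101010110110111011000 walk d0:H4→d1:-→d2:-→d3:-→d4:-→d5:-→d6:-→d7:-→d8:-→d9:-→d10:-→d11:-→d12:H1→d13:-→d14:H2→d15:-→d16:H2→d17:-→d18:-→d19:-→d20:-→d21:-→d22:-→d23:-→d24:-→d25:-→d26:-→d27:-→d28:H1→d29:- -> H1
  + 0.0.0.0/0 (H3) depth=0
  - 152.168.0.0/14 clear@14
  + 243.126.16.0/20 (H4) depth=20
  lookup 135.123.169.19: bits 100 walk d0:H3→d1:-→d2:-→d3:- -> H3
  lookup 111.232.121.241: bits ε walk d0:H3 -> H3
  lookup 152.171.110.199: bits 10011000101010110110111011000111 walk d0:H3→d1:-→d2:-→d3:-→d4:-→d5:-→d6:-→d7:-→d8:-→d9:-→d10:-→d11:-→d12:H1→d13:-→d14:-→d15:-→d16:H2→d17:-→d18:-→d19:-→d20:-→d21:-→d22:-→d23:-→d24:-→d25:-→d26:-→d27:-→d28:H1→d29:-→d30:-→d31:-→d32:H3 -> H3

== LOOKUPS ==
["H0","H3","H0","H0","H3","H4","H5","H2","H2","H3","H1","H4","H1","H3","H3","H3"]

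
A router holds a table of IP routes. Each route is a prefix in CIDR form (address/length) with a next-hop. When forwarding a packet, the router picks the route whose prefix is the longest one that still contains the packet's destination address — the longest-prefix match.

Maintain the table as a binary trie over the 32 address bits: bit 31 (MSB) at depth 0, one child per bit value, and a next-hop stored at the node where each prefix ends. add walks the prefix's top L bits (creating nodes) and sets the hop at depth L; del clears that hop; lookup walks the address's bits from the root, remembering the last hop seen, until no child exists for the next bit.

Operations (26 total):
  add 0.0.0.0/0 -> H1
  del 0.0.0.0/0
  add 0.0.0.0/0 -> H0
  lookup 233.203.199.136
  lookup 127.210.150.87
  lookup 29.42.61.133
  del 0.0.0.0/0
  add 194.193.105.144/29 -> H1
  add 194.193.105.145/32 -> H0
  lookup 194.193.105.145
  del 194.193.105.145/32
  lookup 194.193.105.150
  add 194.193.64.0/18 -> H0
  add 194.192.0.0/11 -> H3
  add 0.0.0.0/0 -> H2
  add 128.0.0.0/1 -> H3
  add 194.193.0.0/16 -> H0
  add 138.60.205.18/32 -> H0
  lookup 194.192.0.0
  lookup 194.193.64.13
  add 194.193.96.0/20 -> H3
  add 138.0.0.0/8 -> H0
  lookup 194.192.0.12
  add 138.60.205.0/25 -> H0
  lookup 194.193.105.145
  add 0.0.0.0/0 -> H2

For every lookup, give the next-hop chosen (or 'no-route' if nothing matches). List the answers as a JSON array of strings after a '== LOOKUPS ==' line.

Apply in order:
  + 0.0.0.0/0 (H1) depth=0
  del 0.0.0.0/0 (clear depth 0)
  + 0.0.0.0/0 (H0) depth=0
  ? 233.203.199.136  path d0:H0  best=H0
  ? 127.210.150.87  path d0:H0  best=H0
  ? 29.42.61.133  path d0:H0  best=H0
  del 0.0.0.0/0 (clear depth 0)
  + 194.193.105.144/29 (H1) depth=29
  + 194.193.105.145/32 (H0) depth=32
  ? 194.193.105.145  path d0:-→d1:-→d2:-→d3:-→d4:-→d5:-→d6:-→d7:-→d8:-→d9:-→d10:-→d11:-→d12:-→d13:-→d14:-→d15:-→d16:-→d17:-→d18:-→d19:-→d20:-→d21:-→d22:-→d23:-→d24:-→d25:-→d26:-→d27:-→d28:-→d29:H1→d30:-→d31:-→d32:H0  best=H0
  del 194.193.105.145/32 (clear depth 32)
  ? 194.193.105.150  path d0:-→d1:-→d2:-→d3:-→d4:-→d5:-→d6:-→d7:-→d8:-→d9:-→d10:-→d11:-→d12:-→d13:-→d14:-→d15:-→d16:-→d17:-→d18:-→d19:-→d20:-→d21:-→d22:-→d23:-→d24:-→d25:-→d26:-→d27:-→d28:-→d29:H1  best=H1
  + 194.193.64.0/18 (H0) depth=18
  + 194.192.0.0/11 (H3) depth=11
  + 0.0.0.0/0 (H2) depth=0
  + 128.0.0.0/1 (H3) depth=1
  + 194.193.0.0/16 (H0) depth=16
  + 138.60.205.18/32 (H0) depth=32
  ? 194.192.0.0  path d0:H2→d1:H3→d2:-→d3:-→d4:-→d5:-→d6:-→d7:-→d8:-→d9:-→d10:-→d11:H3→d12:-→d13:-→d14:-→d15:-  best=H3
  ? 194.193.64.13  path d0:H2→d1:H3→d2:-→d3:-→d4:-→d5:-→d6:-→d7:-→d8:-→d9:-→d10:-→d11:H3→d12:-→d13:-→d14:-→d15:-→d16:H0→d17:-→d18:H0  best=H0
  + 194.193.96.0/20 (H3) depth=20
  + 138.0.0.0/8 (H0) depth=8
  ? 194.192.0.12  path d0:H2→d1:H3→d2:-→d3:-→d4:-→d5:-→d6:-→d7:-→d8:-→d9:-→d10:-→d11:H3→d12:-→d13:-→d14:-→d15:-  best=H3
  + 138.60.205.0/25 (H0) depth=25
  ? 194.193.105.145  path d0:H2→d1:H3→d2:-→d3:-→d4:-→d5:-→d6:-→d7:-→d8:-→d9:-→d10:-→d11:H3→d12:-→d13:-→d14:-→d15:-→d16:H0→d17:-→d18:H0→d19:-→d20:H3→d21:-→d22:-→d23:-→d24:-→d25:-→d26:-→d27:-→d28:-→d29:H1→d30:-→d31:-→d32:-  best=H1
  + 0.0.0.0/0 (H2) depth=0

== LOOKUPS ==
["H0","H0","H0","H0","H1","H3","H0","H3","H1"]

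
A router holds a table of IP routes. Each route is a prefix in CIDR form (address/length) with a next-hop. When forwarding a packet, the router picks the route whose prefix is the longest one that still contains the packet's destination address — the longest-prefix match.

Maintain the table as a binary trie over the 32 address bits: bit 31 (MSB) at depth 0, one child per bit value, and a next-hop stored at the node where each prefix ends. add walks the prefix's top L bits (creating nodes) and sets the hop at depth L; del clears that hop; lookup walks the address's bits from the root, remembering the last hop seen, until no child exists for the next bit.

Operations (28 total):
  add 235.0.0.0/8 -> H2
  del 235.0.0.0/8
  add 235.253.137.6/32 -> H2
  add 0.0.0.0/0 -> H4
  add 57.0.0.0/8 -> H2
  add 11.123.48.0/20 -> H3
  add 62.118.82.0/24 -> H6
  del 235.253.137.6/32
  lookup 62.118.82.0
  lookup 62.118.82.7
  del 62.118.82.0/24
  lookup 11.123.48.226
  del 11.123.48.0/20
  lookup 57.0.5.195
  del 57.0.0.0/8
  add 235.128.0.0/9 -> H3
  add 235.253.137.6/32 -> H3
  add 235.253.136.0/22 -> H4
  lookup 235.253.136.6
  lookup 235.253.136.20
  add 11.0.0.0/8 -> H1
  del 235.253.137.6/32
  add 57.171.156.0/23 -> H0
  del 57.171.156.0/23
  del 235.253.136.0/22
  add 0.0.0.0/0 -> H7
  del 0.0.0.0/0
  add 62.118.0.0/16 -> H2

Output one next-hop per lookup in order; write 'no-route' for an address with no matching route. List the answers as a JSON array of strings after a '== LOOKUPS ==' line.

Trace:
  + 235.0.0.0/8 (H2) depth=8
  del 235.0.0.0/8 (clear depth 8)
  + 235.253.137.6/32 (H2) depth=32
  + 0.0.0.0/0 (H4) depth=0
  + 57.0.0.0/8 (H2) depth=8
  + 11.123.48.0/20 (H3) depth=20
  + 62.118.82.0/24 (H6) depth=24
  del 235.253.137.6/32 (clear depth 32)
  lookup 62.118.82.0: bits 001111100111011001010010 walk d0:H4→d1:-→d2:-→d3:-→d4:-→d5:-→d6:-→d7:-→d8:-→d9:-→d10:-→d11:-→d12:-→d13:-→d14:-→d15:-→d16:-→d17:-→d18:-→d19:-→d20:-→d21:-→d22:-→d23:-→d24:H6 -> H6
  lookup 62.118.82.7: bits 001111100111011001010010 walk d0:H4→d1:-→d2:-→d3:-→d4:-→d5:-→d6:-→d7:-→d8:-→d9:-→d10:-→d11:-→d12:-→d13:-→d14:-→d15:-→d16:-→d17:-→d18:-→d19:-→d20:-→d21:-→d22:-→d23:-→d24:H6 -> H6
  del 62.118.82.0/24 (clear depth 24)
  lookup 11.123.48.226: bits 00001011011110110011 walk d0:H4→d1:-→d2:-→d3:-→d4:-→d5:-→d6:-→d7:-→d8:-→d9:-→d10:-→d11:-→d12:-→d13:-→d14:-→d15:-→d16:-→d17:-→d18:-→d19:-→d20:H3 -> H3
  del 11.123.48.0/20 (clear depth 20)
  lookup 57.0.5.195: bits 00111001 walk d0:H4→d1:-→d2:-→d3:-→d4:-→d5:-→d6:-→d7:-→d8:H2 -> H2
  del 57.0.0.0/8 (clear depth 8)
  + 235.128.0.0/9 (H3) depth=9
  + 235.253.137.6/32 (H3) depth=32
  + 235.253.136.0/22 (H4) depth=22
  lookup 235.253.136.6: bits 11101011111111011000100 walk d0:H4→d1:-→d2:-→d3:-→d4:-→d5:-→d6:-→d7:-→d8:-→d9:H3→d10:-→d11:-→d12:-→d13:-→d14:-→d15:-→d16:-→d17:-→d18:-→d19:-→d20:-→d21:-→d22:H4→d23:- -> H4
  lookup 235.253.136.20: bits 11101011111111011000100 walk d0:H4→d1:-→d2:-→d3:-→d4:-→d5:-→d6:-→d7:-→d8:-→d9:H3→d10:-→d11:-→d12:-→d13:-→d14:-→d15:-→d16:-→d17:-→d18:-→d19:-→d20:-→d21:-→d22:H4→d23:- -> H4
  + 11.0.0.0/8 (H1) depth=8
  del 235.253.137.6/32 (clear depth 32)
  + 57.171.156.0/23 (H0) depth=23
  del 57.171.156.0/23 (clear depth 23)
  del 235.253.136.0/22 (clear depth 22)
  + 0.0.0.0/0 (H7) depth=0
  del 0.0.0.0/0 (clear depth 0)
  + 62.118.0.0/16 (H2) depth=16

== LOOKUPS ==
["H6","H6","H3","H2","H4","H4"]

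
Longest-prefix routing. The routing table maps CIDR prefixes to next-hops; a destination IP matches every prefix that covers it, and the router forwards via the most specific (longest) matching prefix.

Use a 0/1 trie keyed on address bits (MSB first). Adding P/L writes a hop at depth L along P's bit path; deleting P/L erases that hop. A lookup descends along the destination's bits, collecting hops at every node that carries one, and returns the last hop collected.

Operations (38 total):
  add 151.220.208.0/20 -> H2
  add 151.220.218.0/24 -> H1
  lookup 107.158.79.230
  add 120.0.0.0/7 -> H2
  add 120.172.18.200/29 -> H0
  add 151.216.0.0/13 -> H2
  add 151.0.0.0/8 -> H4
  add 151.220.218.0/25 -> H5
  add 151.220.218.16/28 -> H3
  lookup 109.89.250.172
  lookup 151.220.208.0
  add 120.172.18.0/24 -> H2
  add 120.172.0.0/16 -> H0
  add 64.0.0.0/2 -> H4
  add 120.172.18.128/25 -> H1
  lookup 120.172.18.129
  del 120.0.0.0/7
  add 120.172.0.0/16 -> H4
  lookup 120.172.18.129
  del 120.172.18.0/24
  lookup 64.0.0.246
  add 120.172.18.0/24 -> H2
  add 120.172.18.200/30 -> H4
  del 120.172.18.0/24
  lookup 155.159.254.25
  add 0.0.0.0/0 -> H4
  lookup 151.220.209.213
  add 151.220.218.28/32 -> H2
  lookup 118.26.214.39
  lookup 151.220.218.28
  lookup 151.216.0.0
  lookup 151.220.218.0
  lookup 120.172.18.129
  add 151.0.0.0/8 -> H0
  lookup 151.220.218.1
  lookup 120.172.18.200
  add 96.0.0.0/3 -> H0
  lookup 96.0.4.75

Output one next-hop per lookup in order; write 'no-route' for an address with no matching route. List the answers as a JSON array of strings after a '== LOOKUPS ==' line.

Apply in order:
  add 151.220.208.0/20 -> H2 at depth 20
  add 151.220.218.0/24 -> H1 at depth 24
  lookup 107.158.79.230: bits ε walk d0:- -> no-route
  add 120.0.0.0/7 -> H2 at depth 7
  add 120.172.18.200/29 -> H0 at depth 29
  add 151.216.0.0/13 -> H2 at depth 13
  add 151.0.0.0/8 -> H4 at depth 8
  add 151.220.218.0/25 -> H5 at depth 25
  add 151.220.218.16/28 -> H3 at depth 28
  lookup 109.89.250.172: bits 011 walk d0:-→d1:-→d2:-→d3:- -> no-route
  lookup 151.220.208.0: bits 10010111110111001101 walk d0:-→d1:-→d2:-→d3:-→d4:-→d5:-→d6:-→d7:-→d8:H4→d9:-→d10:-→d11:-→d12:-→d13:H2→d14:-→d15:-→d16:-→d17:-→d18:-→d19:-→d20:H2 -> H2
  add 120.172.18.0/24 -> H2 at depth 24
  add 120.172.0.0/16 -> H0 at depth 16
  add 64.0.0.0/2 -> H4 at depth 2
  add 120.172.18.128/25 -> H1 at depth 25
  lookup 120.172.18.129: bits 0111100010101100000100101 walk d0:-→d1:-→d2:H4→d3:-→d4:-→d5:-→d6:-→d7:H2→d8:-→d9:-→d10:-→d11:-→d12:-→d13:-→d14:-→d15:-→d16:H0→d17:-→d18:-→d19:-→d20:-→d21:-→d22:-→d23:-→d24:H2→d25:H1 -> H1
  - 120.0.0.0/7 clear@7
  add 120.172.0.0/16 -> H4 at depth 16
  lookup 120.172.18.129: bits 0111100010101100000100101 walk d0:-→d1:-→d2:H4→d3:-→d4:-→d5:-→d6:-→d7:-→d8:-→d9:-→d10:-→d11:-→d12:-→d13:-→d14:-→d15:-→d16:H4→d17:-→d18:-→d19:-→d20:-→d21:-→d22:-→d23:-→d24:H2→d25:H1 -> H1
  - 120.172.18.0/24 clear@24
  lookup 64.0.0.246: bits 01 walk d0:-→d1:-→d2:H4 -> H4
  add 120.172.18.0/24 -> H2 at depth 24
  add 120.172.18.200/30 -> H4 at depth 30
  - 120.172.18.0/24 clear@24
  lookup 155.159.254.25: bits 1001 walk d0:-→d1:-→d2:-→d3:-→d4:- -> no-route
  add 0.0.0.0/0 -> H4 at depth 0
  lookup 151.220.209.213: bits 10010111110111001101 walk d0:H4→d1:-→d2:-→d3:-→d4:-→d5:-→d6:-→d7:-→d8:H4→d9:-→d10:-→d11:-→d12:-→d13:H2→d14:-→d15:-→d16:-→d17:-→d18:-→d19:-→d20:H2 -> H2
  add 151.220.218.28/32 -> H2 at depth 32
  lookup 118.26.214.39: bits 0111 walk d0:H4→d1:-→d2:H4→d3:-→d4:- -> H4
  lookup 151.220.218.28: bits 10010111110111001101101000011100 walk d0:H4→d1:-→d2:-→d3:-→d4:-→d5:-→d6:-→d7:-→d8:H4→d9:-→d10:-→d11:-→d12:-→d13:H2→d14:-→d15:-→d16:-→d17:-→d18:-→d19:-→d20:H2→d21:-→d22:-→d23:-→d24:H1→d25:H5→d26:-→d27:-→d28:H3→d29:-→d30:-→d31:-→d32:H2 -> H2
  lookup 151.216.0.0: bits 1001011111011 walk d0:H4→d1:-→d2:-→d3:-→d4:-→d5:-→d6:-→d7:-→d8:H4→d9:-→d10:-→d11:-→d12:-→d13:H2 -> H2
  lookup 151.220.218.0: bits 100101111101110011011010000 walk d0:H4→d1:-→d2:-→d3:-→d4:-→d5:-→d6:-→d7:-→d8:H4→d9:-→d10:-→d11:-→d12:-→d13:H2→d14:-→d15:-→d16:-→d17:-→d18:-→d19:-→d20:H2→d21:-→d22:-→d23:-→d24:H1→d25:H5→d26:-→d27:- -> H5
  lookup 120.172.18.129: bits 0111100010101100000100101 walk d0:H4→d1:-→d2:H4→d3:-→d4:-→d5:-→d6:-→d7:-→d8:-→d9:-→d10:-→d11:-→d12:-→d13:-→d14:-→d15:-→d16:H4→d17:-→d18:-→d19:-→d20:-→d21:-→d22:-→d23:-→d24:-→d25:H1 -> H1
  add 151.0.0.0/8 -> H0 at depth 8
  lookup 151.220.218.1: bits 100101111101110011011010000 walk d0:H4→d1:-→d2:-→d3:-→d4:-→d5:-→d6:-→d7:-→d8:H0→d9:-→d10:-→d11:-→d12:-→d13:H2→d14:-→d15:-→d16:-→d17:-→d18:-→d19:-→d20:H2→d21:-→d22:-→d23:-→d24:H1→d25:H5→d26:-→d27:- -> H5
  lookup 120.172.18.200: bits 011110001010110000010010110010 walk d0:H4→d1:-→d2:H4→d3:-→d4:-→d5:-→d6:-→d7:-→d8:-→d9:-→d10:-→d11:-→d12:-→d13:-→d14:-→d15:-→d16:H4→d17:-→d18:-→d19:-→d20:-→d21:-→d22:-→d23:-→d24:-→d25:H1→d26:-→d27:-→d28:-→d29:H0→d30:H4 -> H4
  add 96.0.0.0/3 -> H0 at depth 3
  lookup 96.0.4.75: bits 011 walk d0:H4→d1:-→d2:H4→d3:H0 -> H0

== LOOKUPS ==
["no-route","no-route","H2","H1","H1","H4","no-route","H2","H4","H2","H2","H5","H1","H5","H4","H0"]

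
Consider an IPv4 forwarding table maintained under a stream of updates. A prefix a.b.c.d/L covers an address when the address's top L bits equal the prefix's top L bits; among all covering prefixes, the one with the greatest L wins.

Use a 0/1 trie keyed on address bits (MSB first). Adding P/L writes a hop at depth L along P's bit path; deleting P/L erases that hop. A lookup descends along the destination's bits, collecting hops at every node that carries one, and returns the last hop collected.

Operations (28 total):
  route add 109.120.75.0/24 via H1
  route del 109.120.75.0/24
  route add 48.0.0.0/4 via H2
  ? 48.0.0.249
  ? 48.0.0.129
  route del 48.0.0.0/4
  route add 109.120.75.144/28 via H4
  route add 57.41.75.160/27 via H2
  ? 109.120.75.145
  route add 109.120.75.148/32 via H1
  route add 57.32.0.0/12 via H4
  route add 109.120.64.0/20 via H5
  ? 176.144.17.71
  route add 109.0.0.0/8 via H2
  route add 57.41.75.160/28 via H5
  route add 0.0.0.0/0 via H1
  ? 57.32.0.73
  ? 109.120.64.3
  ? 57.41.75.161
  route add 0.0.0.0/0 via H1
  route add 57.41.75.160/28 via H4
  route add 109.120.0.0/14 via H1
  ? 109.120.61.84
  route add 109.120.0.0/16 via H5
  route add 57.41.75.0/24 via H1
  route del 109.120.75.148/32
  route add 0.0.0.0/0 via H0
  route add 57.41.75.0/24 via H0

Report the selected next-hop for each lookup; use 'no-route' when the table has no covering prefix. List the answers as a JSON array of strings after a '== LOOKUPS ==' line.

Process each operation:
  add 109.120.75.0/24 -> H1 at depth 24
  - 109.120.75.0/24 clear@24
  add 48.0.0.0/4 -> H2 at depth 4
  Q 48.0.0.249: descend 0011 ; hops seen [H2] ; pick H2
  Q 48.0.0.129: descend 0011 ; hops seen [H2] ; pick H2
  - 48.0.0.0/4 clear@4
  add 109.120.75.144/28 -> H4 at depth 28
  add 57.41.75.160/27 -> H2 at depth 27
  Q 109.120.75.145: descend 0110110101111000010010111001 ; hops seen [H4] ; pick H4
  add 109.120.75.148/32 -> H1 at depth 32
  add 57.32.0.0/12 -> H4 at depth 12
  add 109.120.64.0/20 -> H5 at depth 20
  Q 176.144.17.71: descend ε ; hops seen [∅] ; pick no-route
  add 109.0.0.0/8 -> H2 at depth 8
  add 57.41.75.160/28 -> H5 at depth 28
  add 0.0.0.0/0 -> H1 at depth 0
  Q 57.32.0.73: descend 001110010010 ; hops seen [H1,H4] ; pick H4
  Q 109.120.64.3: descend 01101101011110000100 ; hops seen [H1,H2,H5] ; pick H5
  Q 57.41.75.161: descend 0011100100101001010010111010 ; hops seen [H1,H4,H2,H5] ; pick H5
  add 0.0.0.0/0 -> H1 at depth 0
  add 57.41.75.160/28 -> H4 at depth 28
  add 109.120.0.0/14 -> H1 at depth 14
  Q 109.120.61.84: descend 01101101011110000 ; hops seen [H1,H2,H1] ; pick H1
  add 109.120.0.0/16 -> H5 at depth 16
  add 57.41.75.0/24 -> H1 at depth 24
  - 109.120.75.148/32 clear@32
  add 0.0.0.0/0 -> H0 at depth 0
  add 57.41.75.0/24 -> H0 at depth 24

== LOOKUPS ==
["H2","H2","H4","no-route","H4","H5","H5","H1"]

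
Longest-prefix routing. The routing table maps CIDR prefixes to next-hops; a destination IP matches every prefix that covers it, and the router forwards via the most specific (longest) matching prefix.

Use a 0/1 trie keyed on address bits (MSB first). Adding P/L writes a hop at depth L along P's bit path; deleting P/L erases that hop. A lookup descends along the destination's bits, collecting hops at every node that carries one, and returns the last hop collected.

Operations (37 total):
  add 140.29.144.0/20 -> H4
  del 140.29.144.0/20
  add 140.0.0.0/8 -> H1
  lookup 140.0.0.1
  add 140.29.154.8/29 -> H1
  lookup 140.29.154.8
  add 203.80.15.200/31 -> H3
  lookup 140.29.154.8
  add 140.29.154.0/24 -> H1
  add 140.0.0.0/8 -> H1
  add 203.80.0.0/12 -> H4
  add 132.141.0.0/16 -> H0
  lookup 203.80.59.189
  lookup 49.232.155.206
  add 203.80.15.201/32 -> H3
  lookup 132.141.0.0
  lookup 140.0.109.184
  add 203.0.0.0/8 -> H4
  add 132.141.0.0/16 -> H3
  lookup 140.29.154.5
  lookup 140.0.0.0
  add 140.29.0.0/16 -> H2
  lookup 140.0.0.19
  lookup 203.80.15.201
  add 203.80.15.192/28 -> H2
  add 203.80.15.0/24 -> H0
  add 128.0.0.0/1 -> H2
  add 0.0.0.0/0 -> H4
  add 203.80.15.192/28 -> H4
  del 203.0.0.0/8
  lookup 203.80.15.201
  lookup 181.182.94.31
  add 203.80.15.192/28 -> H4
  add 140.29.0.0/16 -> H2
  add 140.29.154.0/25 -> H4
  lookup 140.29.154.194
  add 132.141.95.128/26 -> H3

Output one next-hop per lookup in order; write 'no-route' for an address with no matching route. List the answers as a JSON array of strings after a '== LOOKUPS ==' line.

Process each operation:
  + 140.29.144.0/20 (H4) depth=20
  - 140.29.144.0/20 clear@20
  + 140.0.0.0/8 (H1) depth=8
  lookup 140.0.0.1: bits 10001100000 walk d0:-→d1:-→d2:-→d3:-→d4:-→d5:-→d6:-→d7:-→d8:H1→d9:-→d10:-→d11:- -> H1
  + 140.29.154.8/29 (H1) depth=29
  lookup 140.29.154.8: bits 10001100000111011001101000001 walk d0:-→d1:-→d2:-→d3:-→d4:-→d5:-→d6:-→d7:-→d8:H1→d9:-→d10:-→d11:-→d12:-→d13:-→d14:-→d15:-→d16:-→d17:-→d18:-→d19:-→d20:-→d21:-→d22:-→d23:-→d24:-→d25:-→d26:-→d27:-→d28:-→d29:H1 -> H1
  + 203.80.15.200/31 (H3) depth=31
  lookup 140.29.154.8: bits 10001100000111011001101000001 walk d0:-→d1:-→d2:-→d3:-→d4:-→d5:-→d6:-→d7:-→d8:H1→d9:-→d10:-→d11:-→d12:-→d13:-→d14:-→d15:-→d16:-→d17:-→d18:-→d19:-→d20:-→d21:-→d22:-→d23:-→d24:-→d25:-→d26:-→d27:-→d28:-→d29:H1 -> H1
  + 140.29.154.0/24 (H1) depth=24
  + 140.0.0.0/8 (H1) depth=8
  + 203.80.0.0/12 (H4) depth=12
  + 132.141.0.0/16 (H0) depth=16
  lookup 203.80.59.189: bits 110010110101000000 walk d0:-→d1:-→d2:-→d3:-→d4:-→d5:-→d6:-→d7:-→d8:-→d9:-→d10:-→d11:-→d12:H4→d13:-→d14:-→d15:-→d16:-→d17:-→d18:- -> H4
  lookup 49.232.155.206: bits ε walk d0:- -> no-route
  + 203.80.15.201/32 (H3) depth=32
  lookup 132.141.0.0: bits 1000010010001101 walk d0:-→d1:-→d2:-→d3:-→d4:-→d5:-→d6:-→d7:-→d8:-→d9:-→d10:-→d11:-→d12:-→d13:-→d14:-→d15:-→d16:H0 -> H0
  lookup 140.0.109.184: bits 10001100000 walk d0:-→d1:-→d2:-→d3:-→d4:-→d5:-→d6:-→d7:-→d8:H1→d9:-→d10:-→d11:- -> H1
  + 203.0.0.0/8 (H4) depth=8
  + 132.141.0.0/16 (H3) depth=16
  lookup 140.29.154.5: bits 1000110000011101100110100000 walk d0:-→d1:-→d2:-→d3:-→d4:-→d5:-→d6:-→d7:-→d8:H1→d9:-→d10:-→d11:-→d12:-→d13:-→d14:-→d15:-→d16:-→d17:-→d18:-→d19:-→d20:-→d21:-→d22:-→d23:-→d24:H1→d25:-→d26:-→d27:-→d28:- -> H1
  lookup 140.0.0.0: bits 10001100000 walk d0:-→d1:-→d2:-→d3:-→d4:-→d5:-→d6:-→d7:-→d8:H1→d9:-→d10:-→d11:- -> H1
  + 140.29.0.0/16 (H2) depth=16
  lookup 140.0.0.19: bits 10001100000 walk d0:-→d1:-→d2:-→d3:-→d4:-→d5:-→d6:-→d7:-→d8:H1→d9:-→d10:-→d11:- -> H1
  lookup 203.80.15.201: bits 11001011010100000000111111001001 walk d0:-→d1:-→d2:-→d3:-→d4:-→d5:-→d6:-→d7:-→d8:H4→d9:-→d10:-→d11:-→d12:H4→d13:-→d14:-→d15:-→d16:-→d17:-→d18:-→d19:-→d20:-→d21:-→d22:-→d23:-→d24:-→d25:-→d26:-→d27:-→d28:-→d29:-→d30:-→d31:H3→d32:H3 -> H3
  + 203.80.15.192/28 (H2) depth=28
  + 203.80.15.0/24 (H0) depth=24
  + 128.0.0.0/1 (H2) depth=1
  + 0.0.0.0/0 (H4) depth=0
  + 203.80.15.192/28 (H4) depth=28
  - 203.0.0.0/8 clear@8
  lookup 203.80.15.201: bits 11001011010100000000111111001001 walk d0:H4→d1:H2→d2:-→d3:-→d4:-→d5:-→d6:-→d7:-→d8:-→d9:-→d10:-→d11:-→d12:H4→d13:-→d14:-→d15:-→d16:-→d17:-→d18:-→d19:-→d20:-→d21:-→d22:-→d23:-→d24:H0→d25:-→d26:-→d27:-→d28:H4→d29:-→d30:-→d31:H3→d32:H3 -> H3
  lookup 181.182.94.31: bits 10 walk d0:H4→d1:H2→d2:- -> H2
  + 203.80.15.192/28 (H4) depth=28
  + 140.29.0.0/16 (H2) depth=16
  + 140.29.154.0/25 (H4) depth=25
  lookup 140.29.154.194: bits 100011000001110110011010 walk d0:H4→d1:H2→d2:-→d3:-→d4:-→d5:-→d6:-→d7:-→d8:H1→d9:-→d10:-→d11:-→d12:-→d13:-→d14:-→d15:-→d16:H2→d17:-→d18:-→d19:-→d20:-→d21:-→d22:-→d23:-→d24:H1 -> H1
  + 132.141.95.128/26 (H3) depth=26

== LOOKUPS ==
["H1","H1","H1","H4","no-route","H0","H1","H1","H1","H1","H3","H3","H2","H1"]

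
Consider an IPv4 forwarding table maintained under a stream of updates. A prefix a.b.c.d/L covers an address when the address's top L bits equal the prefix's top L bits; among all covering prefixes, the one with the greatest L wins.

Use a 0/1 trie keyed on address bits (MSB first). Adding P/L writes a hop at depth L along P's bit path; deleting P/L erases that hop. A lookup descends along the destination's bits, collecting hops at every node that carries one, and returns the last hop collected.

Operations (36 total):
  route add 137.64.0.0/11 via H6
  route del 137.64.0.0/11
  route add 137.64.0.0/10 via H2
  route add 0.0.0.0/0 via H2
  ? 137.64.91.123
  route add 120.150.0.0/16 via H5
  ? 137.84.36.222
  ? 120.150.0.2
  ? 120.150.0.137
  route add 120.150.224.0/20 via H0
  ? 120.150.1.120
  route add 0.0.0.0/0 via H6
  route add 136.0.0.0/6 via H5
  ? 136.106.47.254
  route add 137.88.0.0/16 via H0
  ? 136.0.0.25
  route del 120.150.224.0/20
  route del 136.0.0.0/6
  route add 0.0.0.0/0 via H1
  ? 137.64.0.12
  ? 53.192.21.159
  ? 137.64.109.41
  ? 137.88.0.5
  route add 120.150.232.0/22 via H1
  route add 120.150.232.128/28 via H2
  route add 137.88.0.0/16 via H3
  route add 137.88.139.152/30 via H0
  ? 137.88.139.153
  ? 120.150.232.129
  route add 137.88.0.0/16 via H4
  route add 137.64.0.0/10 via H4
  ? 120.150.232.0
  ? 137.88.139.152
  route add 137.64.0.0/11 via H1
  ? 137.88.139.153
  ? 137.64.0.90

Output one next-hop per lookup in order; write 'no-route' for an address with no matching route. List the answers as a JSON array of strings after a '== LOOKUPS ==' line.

Process each operation:
  + 137.64.0.0/11 (H6) depth=11
  - 137.64.0.0/11 clear@11
  + 137.64.0.0/10 (H2) depth=10
  + 0.0.0.0/0 (H2) depth=0
  Q 137.64.91.123: descend 10001001010 ; hops seen [H2,H2] ; pick H2
  + 120.150.0.0/16 (H5) depth=16
  Q 137.84.36.222: descend 10001001010 ; hops seen [H2,H2] ; pick H2
  Q 120.150.0.2: descend 0111100010010110 ; hops seen [H2,H5] ; pick H5
  Q 120.150.0.137: descend 0111100010010110 ; hops seen [H2,H5] ; pick H5
  + 120.150.224.0/20 (H0) depth=20
  Q 120.150.1.120: descend 0111100010010110 ; hops seen [H2,H5] ; pick H5
  + 0.0.0.0/0 (H6) depth=0
  + 136.0.0.0/6 (H5) depth=6
  Q 136.106.47.254: descend 1000100 ; hops seen [H6,H5] ; pick H5
  + 137.88.0.0/16 (H0) depth=16
  Q 136.0.0.25: descend 1000100 ; hops seen [H6,H5] ; pick H5
  - 120.150.224.0/20 clear@20
  - 136.0.0.0/6 clear@6
  + 0.0.0.0/0 (H1) depth=0
  Q 137.64.0.12: descend 10001001010 ; hops seen [H1,H2] ; pick H2
  Q 53.192.21.159: descend 0 ; hops seen [H1] ; pick H1
  Q 137.64.109.41: descend 10001001010 ; hops seen [H1,H2] ; pick H2
  Q 137.88.0.5: descend 1000100101011000 ; hops seen [H1,H2,H0] ; pick H0
  + 120.150.232.0/22 (H1) depth=22
  + 120.150.232.128/28 (H2) depth=28
  + 137.88.0.0/16 (H3) depth=16
  + 137.88.139.152/30 (H0) depth=30
  Q 137.88.139.153: descend 100010010101100010001011100110 ; hops seen [H1,H2,H3,H0] ; pick H0
  Q 120.150.232.129: descend 0111100010010110111010001000 ; hops seen [H1,H5,H1,H2] ; pick H2
  + 137.88.0.0/16 (H4) depth=16
  + 137.64.0.0/10 (H4) depth=10
  Q 120.150.232.0: descend 011110001001011011101000 ; hops seen [H1,H5,H1] ; pick H1
  Q 137.88.139.152: descend 100010010101100010001011100110 ; hops seen [H1,H4,H4,H0] ; pick H0
  + 137.64.0.0/11 (H1) depth=11
  Q 137.88.139.153: descend 100010010101100010001011100110 ; hops seen [H1,H4,H1,H4,H0] ; pick H0
  Q 137.64.0.90: descend 10001001010 ; hops seen [H1,H4,H1] ; pick H1

== LOOKUPS ==
["H2","H2","H5","H5","H5","H5","H5","H2","H1","H2","H0","H0","H2","H1","H0","H0","H1"]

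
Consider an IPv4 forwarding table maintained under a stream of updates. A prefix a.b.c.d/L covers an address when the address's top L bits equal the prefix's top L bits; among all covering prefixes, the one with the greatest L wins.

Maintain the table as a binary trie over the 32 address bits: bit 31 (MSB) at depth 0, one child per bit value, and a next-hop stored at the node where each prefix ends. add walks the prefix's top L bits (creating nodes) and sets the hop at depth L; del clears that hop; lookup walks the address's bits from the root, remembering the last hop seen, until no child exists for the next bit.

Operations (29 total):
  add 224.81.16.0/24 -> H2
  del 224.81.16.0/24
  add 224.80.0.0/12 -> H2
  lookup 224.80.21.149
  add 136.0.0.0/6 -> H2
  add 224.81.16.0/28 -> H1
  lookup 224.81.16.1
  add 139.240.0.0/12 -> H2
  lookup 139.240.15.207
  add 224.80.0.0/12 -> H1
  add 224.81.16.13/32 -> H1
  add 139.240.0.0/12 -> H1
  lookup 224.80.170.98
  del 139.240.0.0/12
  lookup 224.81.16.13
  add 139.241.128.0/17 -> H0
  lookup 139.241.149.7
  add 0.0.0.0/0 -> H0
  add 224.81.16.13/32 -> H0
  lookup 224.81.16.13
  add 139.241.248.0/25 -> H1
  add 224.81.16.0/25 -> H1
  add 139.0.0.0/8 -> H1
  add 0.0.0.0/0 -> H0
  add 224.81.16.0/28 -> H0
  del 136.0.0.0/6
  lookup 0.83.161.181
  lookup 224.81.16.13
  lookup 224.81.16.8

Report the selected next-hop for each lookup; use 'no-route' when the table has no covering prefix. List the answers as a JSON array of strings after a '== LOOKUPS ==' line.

Apply in order:
  + 224.81.16.0/24 (H2) depth=24
  - 224.81.16.0/24 clear@24
  + 224.80.0.0/12 (H2) depth=12
  Q 224.80.21.149: descend 111000000101000 ; hops seen [H2] ; pick H2
  + 136.0.0.0/6 (H2) depth=6
  + 224.81.16.0/28 (H1) depth=28
  Q 224.81.16.1: descend 1110000001010001000100000000 ; hops seen [H2,H1] ; pick H1
  + 139.240.0.0/12 (H2) depth=12
  Q 139.240.15.207: descend 100010111111 ; hops seen [H2,H2] ; pick H2
  + 224.80.0.0/12 (H1) depth=12
  + 224.81.16.13/32 (H1) depth=32
  + 139.240.0.0/12 (H1) depth=12
  Q 224.80.170.98: descend 111000000101000 ; hops seen [H1] ; pick H1
  - 139.240.0.0/12 clear@12
  Q 224.81.16.13: descend 11100000010100010001000000001101 ; hops seen [H1,H1,H1] ; pick H1
  + 139.241.128.0/17 (H0) depth=17
  Q 139.241.149.7: descend 10001011111100011 ; hops seen [H2,H0] ; pick H0
  + 0.0.0.0/0 (H0) depth=0
  + 224.81.16.13/32 (H0) depth=32
  Q 224.81.16.13: descend 11100000010100010001000000001101 ; hops seen [H0,H1,H1,H0] ; pick H0
  + 139.241.248.0/25 (H1) depth=25
  + 224.81.16.0/25 (H1) depth=25
  + 139.0.0.0/8 (H1) depth=8
  + 0.0.0.0/0 (H0) depth=0
  + 224.81.16.0/28 (H0) depth=28
  - 136.0.0.0/6 clear@6
  Q 0.83.161.181: descend ε ; hops seen [H0] ; pick H0
  Q 224.81.16.13: descend 11100000010100010001000000001101 ; hops seen [H0,H1,H1,H0,H0] ; pick H0
  Q 224.81.16.8: descend 11100000010100010001000000001 ; hops seen [H0,H1,H1,H0] ; pick H0

== LOOKUPS ==
["H2","H1","H2","H1","H1","H0","H0","H0","H0","H0"]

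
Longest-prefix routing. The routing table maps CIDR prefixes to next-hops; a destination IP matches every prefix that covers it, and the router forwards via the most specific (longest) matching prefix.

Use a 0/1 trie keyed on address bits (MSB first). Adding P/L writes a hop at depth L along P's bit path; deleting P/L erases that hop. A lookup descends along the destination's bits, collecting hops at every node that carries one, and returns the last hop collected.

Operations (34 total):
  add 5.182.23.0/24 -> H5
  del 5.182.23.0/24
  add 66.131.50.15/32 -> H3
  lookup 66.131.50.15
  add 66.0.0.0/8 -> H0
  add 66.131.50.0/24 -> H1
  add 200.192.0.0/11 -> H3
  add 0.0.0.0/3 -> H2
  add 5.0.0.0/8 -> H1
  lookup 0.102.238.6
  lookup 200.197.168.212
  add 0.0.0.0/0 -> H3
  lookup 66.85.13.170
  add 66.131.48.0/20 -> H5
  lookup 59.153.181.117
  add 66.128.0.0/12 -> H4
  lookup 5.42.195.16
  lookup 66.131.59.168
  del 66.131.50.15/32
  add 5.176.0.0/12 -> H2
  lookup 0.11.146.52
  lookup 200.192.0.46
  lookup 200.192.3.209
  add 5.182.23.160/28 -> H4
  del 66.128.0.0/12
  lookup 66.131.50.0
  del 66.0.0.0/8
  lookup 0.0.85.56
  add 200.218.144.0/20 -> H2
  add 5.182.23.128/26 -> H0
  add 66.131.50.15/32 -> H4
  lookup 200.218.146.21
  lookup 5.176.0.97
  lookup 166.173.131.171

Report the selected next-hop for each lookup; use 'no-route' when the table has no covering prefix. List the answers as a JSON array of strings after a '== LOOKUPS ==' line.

Trace:
  + 5.182.23.0/24 (H5) depth=24
  - 5.182.23.0/24 clear@24
  + 66.131.50.15/32 (H3) depth=32
  ? 66.131.50.15  path d0:-→d1:-→d2:-→d3:-→d4:-→d5:-→d6:-→d7:-→d8:-→d9:-→d10:-→d11:-→d12:-→d13:-→d14:-→d15:-→d16:-→d17:-→d18:-→d19:-→d20:-→d21:-→d22:-→d23:-→d24:-→d25:-→d26:-→d27:-→d28:-→d29:-→d30:-→d31:-→d32:H3  best=H3
  + 66.0.0.0/8 (H0) depth=8
  + 66.131.50.0/24 (H1) depth=24
  + 200.192.0.0/11 (H3) depth=11
  + 0.0.0.0/3 (H2) depth=3
  + 5.0.0.0/8 (H1) depth=8
  ? 0.102.238.6  path d0:-→d1:-→d2:-→d3:H2→d4:-→d5:-  best=H2
  ? 200.197.168.212  path d0:-→d1:-→d2:-→d3:-→d4:-→d5:-→d6:-→d7:-→d8:-→d9:-→d10:-→d11:H3  best=H3
  + 0.0.0.0/0 (H3) depth=0
  ? 66.85.13.170  path d0:H3→d1:-→d2:-→d3:-→d4:-→d5:-→d6:-→d7:-→d8:H0  best=H0
  + 66.131.48.0/20 (H5) depth=20
  ? 59.153.181.117  path d0:H3→d1:-→d2:-  best=H3
  + 66.128.0.0/12 (H4) depth=12
  ? 5.42.195.16  path d0:H3→d1:-→d2:-→d3:H2→d4:-→d5:-→d6:-→d7:-→d8:H1  best=H1
  ? 66.131.59.168  path d0:H3→d1:-→d2:-→d3:-→d4:-→d5:-→d6:-→d7:-→d8:H0→d9:-→d10:-→d11:-→d12:H4→d13:-→d14:-→d15:-→d16:-→d17:-→d18:-→d19:-→d20:H5  best=H5
  - 66.131.50.15/32 clear@32
  + 5.176.0.0/12 (H2) depth=12
  ? 0.11.146.52  path d0:H3→d1:-→d2:-→d3:H2→d4:-→d5:-  best=H2
  ? 200.192.0.46  path d0:H3→d1:-→d2:-→d3:-→d4:-→d5:-→d6:-→d7:-→d8:-→d9:-→d10:-→d11:H3  best=H3
  ? 200.192.3.209  path d0:H3→d1:-→d2:-→d3:-→d4:-→d5:-→d6:-→d7:-→d8:-→d9:-→d10:-→d11:H3  best=H3
  + 5.182.23.160/28 (H4) depth=28
  - 66.128.0.0/12 clear@12
  ? 66.131.50.0  path d0:H3→d1:-→d2:-→d3:-→d4:-→d5:-→d6:-→d7:-→d8:H0→d9:-→d10:-→d11:-→d12:-→d13:-→d14:-→d15:-→d16:-→d17:-→d18:-→d19:-→d20:H5→d21:-→d22:-→d23:-→d24:H1→d25:-→d26:-→d27:-→d28:-  best=H1
  - 66.0.0.0/8 clear@8
  ? 0.0.85.56  path d0:H3→d1:-→d2:-→d3:H2→d4:-→d5:-  best=H2
  + 200.218.144.0/20 (H2) depth=20
  + 5.182.23.128/26 (H0) depth=26
  + 66.131.50.15/32 (H4) depth=32
  ? 200.218.146.21  path d0:H3→d1:-→d2:-→d3:-→d4:-→d5:-→d6:-→d7:-→d8:-→d9:-→d10:-→d11:H3→d12:-→d13:-→d14:-→d15:-→d16:-→d17:-→d18:-→d19:-→d20:H2  best=H2
  ? 5.176.0.97  path d0:H3→d1:-→d2:-→d3:H2→d4:-→d5:-→d6:-→d7:-→d8:H1→d9:-→d10:-→d11:-→d12:H2→d13:-  best=H2
  ? 166.173.131.171  path d0:H3→d1:-  best=H3

== LOOKUPS ==
["H3","H2","H3","H0","H3","H1","H5","H2","H3","H3","H1","H2","H2","H2","H3"]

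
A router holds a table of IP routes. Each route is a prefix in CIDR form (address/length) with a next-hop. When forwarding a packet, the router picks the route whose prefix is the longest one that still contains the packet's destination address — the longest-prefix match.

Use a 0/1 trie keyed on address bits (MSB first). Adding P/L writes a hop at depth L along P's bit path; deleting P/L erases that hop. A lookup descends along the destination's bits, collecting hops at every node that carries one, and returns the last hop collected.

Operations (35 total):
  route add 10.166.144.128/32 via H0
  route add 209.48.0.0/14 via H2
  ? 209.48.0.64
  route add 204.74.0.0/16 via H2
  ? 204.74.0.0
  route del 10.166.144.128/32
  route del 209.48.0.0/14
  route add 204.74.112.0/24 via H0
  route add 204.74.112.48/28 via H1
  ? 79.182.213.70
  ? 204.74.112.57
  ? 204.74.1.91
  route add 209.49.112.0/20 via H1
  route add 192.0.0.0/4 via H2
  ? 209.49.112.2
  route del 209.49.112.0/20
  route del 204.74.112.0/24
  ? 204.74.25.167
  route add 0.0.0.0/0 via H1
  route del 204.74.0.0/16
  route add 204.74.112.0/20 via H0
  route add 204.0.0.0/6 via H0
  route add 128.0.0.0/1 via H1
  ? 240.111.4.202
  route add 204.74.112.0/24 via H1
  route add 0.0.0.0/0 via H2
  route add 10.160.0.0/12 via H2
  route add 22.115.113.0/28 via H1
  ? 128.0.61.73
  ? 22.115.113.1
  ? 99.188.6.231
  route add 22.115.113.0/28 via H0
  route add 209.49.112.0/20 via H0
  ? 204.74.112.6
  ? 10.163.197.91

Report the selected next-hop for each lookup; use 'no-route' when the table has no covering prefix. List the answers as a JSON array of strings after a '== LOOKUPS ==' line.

Apply in order:
  add 10.166.144.128/32 -> H0 at depth 32
  add 209.48.0.0/14 -> H2 at depth 14
  ? 209.48.0.64  path d0:-→d1:-→d2:-→d3:-→d4:-→d5:-→d6:-→d7:-→d8:-→d9:-→d10:-→d11:-→d12:-→d13:-→d14:H2  best=H2
  add 204.74.0.0/16 -> H2 at depth 16
  ? 204.74.0.0  path d0:-→d1:-→d2:-→d3:-→d4:-→d5:-→d6:-→d7:-→d8:-→d9:-→d10:-→d11:-→d12:-→d13:-→d14:-→d15:-→d16:H2  best=H2
  del 10.166.144.128/32 (clear depth 32)
  del 209.48.0.0/14 (clear depth 14)
  add 204.74.112.0/24 -> H0 at depth 24
  add 204.74.112.48/28 -> H1 at depth 28
  ? 79.182.213.70  path d0:-→d1:-  best=no-route
  ? 204.74.112.57  path d0:-→d1:-→d2:-→d3:-→d4:-→d5:-→d6:-→d7:-→d8:-→d9:-→d10:-→d11:-→d12:-→d13:-→d14:-→d15:-→d16:H2→d17:-→d18:-→d19:-→d20:-→d21:-→d22:-→d23:-→d24:H0→d25:-→d26:-→d27:-→d28:H1  best=H1
  ? 204.74.1.91  path d0:-→d1:-→d2:-→d3:-→d4:-→d5:-→d6:-→d7:-→d8:-→d9:-→d10:-→d11:-→d12:-→d13:-→d14:-→d15:-→d16:H2→d17:-  best=H2
  add 209.49.112.0/20 -> H1 at depth 20
  add 192.0.0.0/4 -> H2 at depth 4
  ? 209.49.112.2  path d0:-→d1:-→d2:-→d3:-→d4:-→d5:-→d6:-→d7:-→d8:-→d9:-→d10:-→d11:-→d12:-→d13:-→d14:-→d15:-→d16:-→d17:-→d18:-→d19:-→d20:H1  best=H1
  del 209.49.112.0/20 (clear depth 20)
  del 204.74.112.0/24 (clear depth 24)
  ? 204.74.25.167  path d0:-→d1:-→d2:-→d3:-→d4:H2→d5:-→d6:-→d7:-→d8:-→d9:-→d10:-→d11:-→d12:-→d13:-→d14:-→d15:-→d16:H2→d17:-  best=H2
  add 0.0.0.0/0 -> H1 at depth 0
  del 204.74.0.0/16 (clear depth 16)
  add 204.74.112.0/20 -> H0 at depth 20
  add 204.0.0.0/6 -> H0 at depth 6
  add 128.0.0.0/1 -> H1 at depth 1
  ? 240.111.4.202  path d0:H1→d1:H1→d2:-  best=H1
  add 204.74.112.0/24 -> H1 at depth 24
  add 0.0.0.0/0 -> H2 at depth 0
  add 10.160.0.0/12 -> H2 at depth 12
  add 22.115.113.0/28 -> H1 at depth 28
  ? 128.0.61.73  path d0:H2→d1:H1  best=H1
  ? 22.115.113.1  path d0:H2→d1:-→d2:-→d3:-→d4:-→d5:-→d6:-→d7:-→d8:-→d9:-→d10:-→d11:-→d12:-→d13:-→d14:-→d15:-→d16:-→d17:-→d18:-→d19:-→d20:-→d21:-→d22:-→d23:-→d24:-→d25:-→d26:-→d27:-→d28:H1  best=H1
  ? 99.188.6.231  path d0:H2→d1:-  best=H2
  add 22.115.113.0/28 -> H0 at depth 28
  add 209.49.112.0/20 -> H0 at depth 20
  ? 204.74.112.6  path d0:H2→d1:H1→d2:-→d3:-→d4:H2→d5:-→d6:H0→d7:-→d8:-→d9:-→d10:-→d11:-→d12:-→d13:-→d14:-→d15:-→d16:-→d17:-→d18:-→d19:-→d20:H0→d21:-→d22:-→d23:-→d24:H1→d25:-→d26:-  best=H1
  ? 10.163.197.91  path d0:H2→d1:-→d2:-→d3:-→d4:-→d5:-→d6:-→d7:-→d8:-→d9:-→d10:-→d11:-→d12:H2→d13:-  best=H2

== LOOKUPS ==
["H2","H2","no-route","H1","H2","H1","H2","H1","H1","H1","H2","H1","H2"]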